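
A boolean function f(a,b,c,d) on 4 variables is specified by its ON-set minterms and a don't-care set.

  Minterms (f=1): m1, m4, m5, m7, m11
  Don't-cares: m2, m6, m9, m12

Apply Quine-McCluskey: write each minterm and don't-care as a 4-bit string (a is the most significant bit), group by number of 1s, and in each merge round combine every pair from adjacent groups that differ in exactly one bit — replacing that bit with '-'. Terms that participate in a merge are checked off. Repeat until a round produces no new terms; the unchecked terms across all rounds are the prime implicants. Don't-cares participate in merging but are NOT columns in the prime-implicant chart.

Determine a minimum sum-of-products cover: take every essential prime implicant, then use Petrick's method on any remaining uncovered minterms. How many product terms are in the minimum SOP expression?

[col 0] 0001*, 0010*, 0100*, 0101*, 0110*, 0111*, 1001*, 1011*, 1100*
[col 1] -001, -100, 0-01, 0-10, 01-0*, 01-1*, 010-*, 011-*, 10-1
[col 2] 01--
Prime implicants: -001, -100, 0-01, 0-10, 01--, 10-1
PI chart (minterm → PIs covering it):
  1 | -001,0-01
  4 | -100,01--
  5 | 0-01,01--
  7 | 01--  (sole → essential)
  11 | 10-1  (sole → essential)
Essential prime implicants: 01--, 10-1
Petrick residual → -001
Minimum SOP uses 3 PIs: b'c'd + a'b + ab'd

3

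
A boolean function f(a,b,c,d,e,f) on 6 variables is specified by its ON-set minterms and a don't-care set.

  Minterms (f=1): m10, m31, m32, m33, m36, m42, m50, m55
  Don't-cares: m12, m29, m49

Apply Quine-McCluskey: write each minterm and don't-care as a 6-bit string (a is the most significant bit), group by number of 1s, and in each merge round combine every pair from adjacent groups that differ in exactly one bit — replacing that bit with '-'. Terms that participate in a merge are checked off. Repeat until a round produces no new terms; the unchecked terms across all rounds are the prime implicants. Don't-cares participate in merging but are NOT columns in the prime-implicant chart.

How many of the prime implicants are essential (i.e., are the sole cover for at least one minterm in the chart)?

size-2^0 implicants → 001010(✓)  001100  011101(✓)  011111(✓)  100000(✓)  100001(✓)  100100(✓)  101010(✓)  110001(✓)  110010  110111
size-2^1 implicants → -01010  0111-1  1-0001  100-00  10000-
Unchecked terms (primes): -01010, 001100, 0111-1, 1-0001, 100-00, 10000-, 110010, 110111
Minterm coverage:
  m10 ⊆ -01010 [E]
  m31 ⊆ 0111-1 [E]
  m32 ⊆ 100-00,10000-
  m33 ⊆ 1-0001,10000-
  m36 ⊆ 100-00 [E]
  m42 ⊆ -01010 [E]
  m50 ⊆ 110010 [E]
  m55 ⊆ 110111 [E]
E = {-01010, 0111-1, 100-00, 110010, 110111}

5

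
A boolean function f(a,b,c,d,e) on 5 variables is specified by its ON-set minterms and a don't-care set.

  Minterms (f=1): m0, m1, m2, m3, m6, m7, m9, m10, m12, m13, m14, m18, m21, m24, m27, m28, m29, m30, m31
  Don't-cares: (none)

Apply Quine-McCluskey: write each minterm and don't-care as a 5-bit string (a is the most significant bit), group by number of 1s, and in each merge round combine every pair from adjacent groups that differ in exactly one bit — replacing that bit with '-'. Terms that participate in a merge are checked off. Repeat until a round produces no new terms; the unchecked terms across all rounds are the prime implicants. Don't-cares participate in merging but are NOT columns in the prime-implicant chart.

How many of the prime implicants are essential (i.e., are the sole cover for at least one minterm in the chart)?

[col 0] 00000*, 00001*, 00010*, 00011*, 00110*, 00111*, 01001*, 01010*, 01100*, 01101*, 01110*, 10010*, 10101*, 11000*, 11011*, 11100*, 11101*, 11110*, 11111*
[col 1] -0010, -1100*, -1101*, -1110*, 0-001, 0-010*, 0-110*, 00-10*, 00-11*, 000-0*, 000-1*, 0000-*, 0001-*, 0011-*, 01-01, 01-10*, 011-0*, 0110-*, 1-101, 11-00, 11-11, 111-0*, 111-1*, 1110-*, 1111-*
[col 2] -11-0, -110-, 0--10, 00-1-, 000--, 111--
Prime implicants: -0010, -11-0, -110-, 0--10, 0-001, 00-1-, 000--, 01-01, 1-101, 11-00, 11-11, 111--
PI chart (minterm → PIs covering it):
  0 | 000--  (sole → essential)
  1 | 0-001,000--
  2 | -0010,0--10,00-1-,000--
  3 | 00-1-,000--
  6 | 0--10,00-1-
  7 | 00-1-  (sole → essential)
  9 | 0-001,01-01
  10 | 0--10  (sole → essential)
  12 | -11-0,-110-
  13 | -110-,01-01
  14 | -11-0,0--10
  18 | -0010  (sole → essential)
  21 | 1-101  (sole → essential)
  24 | 11-00  (sole → essential)
  27 | 11-11  (sole → essential)
  28 | -11-0,-110-,11-00,111--
  29 | -110-,1-101,111--
  30 | -11-0,111--
  31 | 11-11,111--
Essential prime implicants: -0010, 0--10, 00-1-, 000--, 1-101, 11-00, 11-11

7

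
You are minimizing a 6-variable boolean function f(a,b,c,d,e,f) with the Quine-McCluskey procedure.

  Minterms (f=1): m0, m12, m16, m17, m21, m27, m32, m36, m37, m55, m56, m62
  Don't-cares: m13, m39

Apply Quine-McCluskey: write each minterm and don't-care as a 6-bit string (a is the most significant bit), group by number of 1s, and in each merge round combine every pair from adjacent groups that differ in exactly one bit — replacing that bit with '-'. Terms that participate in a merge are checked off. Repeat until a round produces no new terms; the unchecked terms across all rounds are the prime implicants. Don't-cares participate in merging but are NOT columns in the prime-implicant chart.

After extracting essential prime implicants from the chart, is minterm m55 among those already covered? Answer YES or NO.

Round 0: 000000✓ 001100✓ 001101✓ 010000✓ 010001✓ 010101✓ 011011 100000✓ 100100✓ 100101✓ 100111✓ 110111✓ 111000 111110
Round 1: -00000 0-0000 00110- 010-01 01000- 1-0111 100-00 1001-1 10010-
PIs = {-00000, 0-0000, 00110-, 010-01, 01000-, 011011, 1-0111, 100-00, 1001-1, 10010-, 111000, 111110}
Coverage chart:
  m0: -00000,0-0000
  m12: 00110- ←essential
  m16: 0-0000,01000-
  m17: 010-01,01000-
  m21: 010-01 ←essential
  m27: 011011 ←essential
  m32: -00000,100-00
  m36: 100-00,10010-
  m37: 1001-1,10010-
  m55: 1-0111 ←essential
  m56: 111000 ←essential
  m62: 111110 ←essential
Essential: 00110-, 010-01, 011011, 1-0111, 111000, 111110

YES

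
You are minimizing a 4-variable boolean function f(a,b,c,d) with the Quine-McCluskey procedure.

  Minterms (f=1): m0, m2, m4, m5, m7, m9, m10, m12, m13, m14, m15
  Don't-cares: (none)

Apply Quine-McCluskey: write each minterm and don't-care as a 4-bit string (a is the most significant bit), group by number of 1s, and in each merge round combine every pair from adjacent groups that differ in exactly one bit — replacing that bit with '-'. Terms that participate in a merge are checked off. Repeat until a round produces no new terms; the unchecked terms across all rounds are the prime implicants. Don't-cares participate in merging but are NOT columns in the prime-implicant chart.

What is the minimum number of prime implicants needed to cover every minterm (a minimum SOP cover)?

5

[col 0] 0000*, 0010*, 0100*, 0101*, 0111*, 1001*, 1010*, 1100*, 1101*, 1110*, 1111*
[col 1] -010, -100*, -101*, -111*, 0-00, 00-0, 01-1*, 010-*, 1-01, 1-10, 11-0*, 11-1*, 110-*, 111-*
[col 2] -1-1, -10-, 11--
Prime implicants: -010, -1-1, -10-, 0-00, 00-0, 1-01, 1-10, 11--
PI chart (minterm → PIs covering it):
  0 | 0-00,00-0
  2 | -010,00-0
  4 | -10-,0-00
  5 | -1-1,-10-
  7 | -1-1  (sole → essential)
  9 | 1-01  (sole → essential)
  10 | -010,1-10
  12 | -10-,11--
  13 | -1-1,-10-,1-01,11--
  14 | 1-10,11--
  15 | -1-1,11--
Essential prime implicants: -1-1, 1-01
Petrick residual → -010, 0-00, 11--
Minimum SOP uses 5 PIs: b'cd' + bd + a'c'd' + ac'd + ab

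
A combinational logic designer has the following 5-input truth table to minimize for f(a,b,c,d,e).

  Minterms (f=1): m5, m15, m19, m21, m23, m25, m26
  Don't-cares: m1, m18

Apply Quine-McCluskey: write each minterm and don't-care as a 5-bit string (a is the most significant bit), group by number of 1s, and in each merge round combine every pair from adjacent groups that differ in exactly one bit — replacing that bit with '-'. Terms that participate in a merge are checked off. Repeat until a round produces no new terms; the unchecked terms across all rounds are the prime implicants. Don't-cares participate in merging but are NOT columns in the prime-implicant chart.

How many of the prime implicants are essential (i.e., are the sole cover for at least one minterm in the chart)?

3

Round 0: 00001✓ 00101✓ 01111 10010✓ 10011✓ 10101✓ 10111✓ 11001 11010✓
Round 1: -0101 00-01 1-010 10-11 1001- 101-1
PIs = {-0101, 00-01, 01111, 1-010, 10-11, 1001-, 101-1, 11001}
Coverage chart:
  m5: -0101,00-01
  m15: 01111 ←essential
  m19: 10-11,1001-
  m21: -0101,101-1
  m23: 10-11,101-1
  m25: 11001 ←essential
  m26: 1-010 ←essential
Essential: 01111, 1-010, 11001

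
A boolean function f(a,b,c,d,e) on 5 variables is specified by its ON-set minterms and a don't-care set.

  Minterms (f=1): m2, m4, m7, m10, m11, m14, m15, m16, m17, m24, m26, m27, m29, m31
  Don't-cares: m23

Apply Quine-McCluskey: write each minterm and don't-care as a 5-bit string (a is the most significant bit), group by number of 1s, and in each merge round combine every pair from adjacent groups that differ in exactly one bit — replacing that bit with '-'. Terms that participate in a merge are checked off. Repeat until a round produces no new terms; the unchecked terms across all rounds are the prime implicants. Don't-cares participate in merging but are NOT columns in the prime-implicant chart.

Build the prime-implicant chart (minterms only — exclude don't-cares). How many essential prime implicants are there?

6

Round 0: 00010✓ 00100 00111✓ 01010✓ 01011✓ 01110✓ 01111✓ 10000✓ 10001✓ 10111✓ 11000✓ 11010✓ 11011✓ 11101✓ 11111✓
Round 1: -0111✓ -1010✓ -1011✓ -1111✓ 0-010 0-111✓ 01-10✓ 01-11✓ 0101-✓ 0111-✓ 1-000 1-111✓ 1000- 11-11✓ 110-0 1101-✓ 111-1
Round 2: --111 -1-11 -101- 01-1-
PIs = {--111, -1-11, -101-, 0-010, 00100, 01-1-, 1-000, 1000-, 110-0, 111-1}
Coverage chart:
  m2: 0-010 ←essential
  m4: 00100 ←essential
  m7: --111 ←essential
  m10: -101-,0-010,01-1-
  m11: -1-11,-101-,01-1-
  m14: 01-1- ←essential
  m15: --111,-1-11,01-1-
  m16: 1-000,1000-
  m17: 1000- ←essential
  m24: 1-000,110-0
  m26: -101-,110-0
  m27: -1-11,-101-
  m29: 111-1 ←essential
  m31: --111,-1-11,111-1
Essential: --111, 0-010, 00100, 01-1-, 1000-, 111-1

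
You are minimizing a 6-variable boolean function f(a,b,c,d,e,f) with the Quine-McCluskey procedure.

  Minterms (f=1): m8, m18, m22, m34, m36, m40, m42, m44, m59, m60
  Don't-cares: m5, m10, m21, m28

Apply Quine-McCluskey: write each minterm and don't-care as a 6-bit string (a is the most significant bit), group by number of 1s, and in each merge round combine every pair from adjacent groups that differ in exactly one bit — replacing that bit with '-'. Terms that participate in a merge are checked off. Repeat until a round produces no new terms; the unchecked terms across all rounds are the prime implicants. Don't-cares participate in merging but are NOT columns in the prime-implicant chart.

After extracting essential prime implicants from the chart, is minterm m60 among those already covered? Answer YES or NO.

NO

size-2^0 implicants → 000101(✓)  001000(✓)  001010(✓)  010010(✓)  010101(✓)  010110(✓)  011100(✓)  100010(✓)  100100(✓)  101000(✓)  101010(✓)  101100(✓)  111011  111100(✓)
size-2^1 implicants → -01000(✓)  -01010(✓)  -11100  0-0101  0010-0(✓)  010-10  1-1100  10-010  10-100  101-00  1010-0(✓)
size-2^2 implicants → -010-0
Unchecked terms (primes): -010-0, -11100, 0-0101, 010-10, 1-1100, 10-010, 10-100, 101-00, 111011
Minterm coverage:
  m8 ⊆ -010-0 [E]
  m18 ⊆ 010-10 [E]
  m22 ⊆ 010-10 [E]
  m34 ⊆ 10-010 [E]
  m36 ⊆ 10-100 [E]
  m40 ⊆ -010-0,101-00
  m42 ⊆ -010-0,10-010
  m44 ⊆ 1-1100,10-100,101-00
  m59 ⊆ 111011 [E]
  m60 ⊆ -11100,1-1100
E = {-010-0, 010-10, 10-010, 10-100, 111011}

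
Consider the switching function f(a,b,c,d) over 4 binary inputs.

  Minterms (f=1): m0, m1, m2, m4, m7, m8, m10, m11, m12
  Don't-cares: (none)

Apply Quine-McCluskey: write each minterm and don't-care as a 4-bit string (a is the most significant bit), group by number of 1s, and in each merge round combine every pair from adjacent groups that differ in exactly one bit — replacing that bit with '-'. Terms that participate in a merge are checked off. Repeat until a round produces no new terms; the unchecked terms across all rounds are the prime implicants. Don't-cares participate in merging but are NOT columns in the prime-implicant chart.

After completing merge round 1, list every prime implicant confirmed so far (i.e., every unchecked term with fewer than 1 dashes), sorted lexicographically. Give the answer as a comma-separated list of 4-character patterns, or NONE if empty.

size-2^0 implicants → 0000(✓)  0001(✓)  0010(✓)  0100(✓)  0111  1000(✓)  1010(✓)  1011(✓)  1100(✓)
size-2^1 implicants → -000(✓)  -010(✓)  -100(✓)  0-00(✓)  00-0(✓)  000-  1-00(✓)  10-0(✓)  101-
size-2^2 implicants → --00  -0-0
Unchecked terms (primes): --00, -0-0, 000-, 0111, 101-

0111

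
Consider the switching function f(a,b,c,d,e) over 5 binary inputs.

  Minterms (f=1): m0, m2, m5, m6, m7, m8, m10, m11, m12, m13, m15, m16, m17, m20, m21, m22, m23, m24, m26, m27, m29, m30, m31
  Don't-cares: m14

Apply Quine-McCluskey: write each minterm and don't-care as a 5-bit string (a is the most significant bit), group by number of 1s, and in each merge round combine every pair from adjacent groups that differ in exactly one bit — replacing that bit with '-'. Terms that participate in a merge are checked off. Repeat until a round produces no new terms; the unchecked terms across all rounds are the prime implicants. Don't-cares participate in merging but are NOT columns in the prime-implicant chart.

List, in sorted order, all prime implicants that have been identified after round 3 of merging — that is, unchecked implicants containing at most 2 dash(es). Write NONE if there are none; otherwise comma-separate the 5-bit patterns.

size-2^0 implicants → 00000(✓)  00010(✓)  00101(✓)  00110(✓)  00111(✓)  01000(✓)  01010(✓)  01011(✓)  01100(✓)  01101(✓)  01110(✓)  01111(✓)  10000(✓)  10001(✓)  10100(✓)  10101(✓)  10110(✓)  10111(✓)  11000(✓)  11010(✓)  11011(✓)  11101(✓)  11110(✓)  11111(✓)
size-2^1 implicants → -0000(✓)  -0101(✓)  -0110(✓)  -0111(✓)  -1000(✓)  -1010(✓)  -1011(✓)  -1101(✓)  -1110(✓)  -1111(✓)  0-000(✓)  0-010(✓)  0-101(✓)  0-110(✓)  0-111(✓)  00-10(✓)  000-0(✓)  001-1(✓)  0011-(✓)  01-00(✓)  01-10(✓)  01-11(✓)  010-0(✓)  0101-(✓)  011-0(✓)  011-1(✓)  0110-(✓)  0111-(✓)  1-000(✓)  1-101(✓)  1-110(✓)  1-111(✓)  10-00(✓)  10-01(✓)  1000-(✓)  101-0(✓)  101-1(✓)  1010-(✓)  1011-(✓)  11-10(✓)  11-11(✓)  110-0(✓)  1101-(✓)  111-1(✓)  1111-(✓)
size-2^2 implicants → --000  --101(✓)  --110(✓)  --111(✓)  -01-1(✓)  -011-(✓)  -1-10(✓)  -1-11(✓)  -10-0  -101-(✓)  -11-1(✓)  -111-(✓)  0--10  0-0-0  0-1-1(✓)  0-11-(✓)  01--0  01-1-(✓)  011--  1-1-1(✓)  1-11-(✓)  10-0-  101--  11-1-(✓)
size-2^3 implicants → --1-1  --11-  -1-1-
Unchecked terms (primes): --000, --1-1, --11-, -1-1-, -10-0, 0--10, 0-0-0, 01--0, 011--, 10-0-, 101--

--000, -10-0, 0--10, 0-0-0, 01--0, 011--, 10-0-, 101--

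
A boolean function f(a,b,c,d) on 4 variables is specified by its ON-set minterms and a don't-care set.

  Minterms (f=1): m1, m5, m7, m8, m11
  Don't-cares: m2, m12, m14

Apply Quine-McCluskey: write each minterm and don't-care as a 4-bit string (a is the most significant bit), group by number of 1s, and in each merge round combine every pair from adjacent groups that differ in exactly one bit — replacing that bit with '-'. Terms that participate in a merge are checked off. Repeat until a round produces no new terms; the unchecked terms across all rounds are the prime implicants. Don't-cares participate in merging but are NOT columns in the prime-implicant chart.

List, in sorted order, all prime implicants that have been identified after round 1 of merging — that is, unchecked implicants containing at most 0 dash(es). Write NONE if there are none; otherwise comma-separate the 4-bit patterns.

[col 0] 0001*, 0010, 0101*, 0111*, 1000*, 1011, 1100*, 1110*
[col 1] 0-01, 01-1, 1-00, 11-0
Prime implicants: 0-01, 0010, 01-1, 1-00, 1011, 11-0

0010, 1011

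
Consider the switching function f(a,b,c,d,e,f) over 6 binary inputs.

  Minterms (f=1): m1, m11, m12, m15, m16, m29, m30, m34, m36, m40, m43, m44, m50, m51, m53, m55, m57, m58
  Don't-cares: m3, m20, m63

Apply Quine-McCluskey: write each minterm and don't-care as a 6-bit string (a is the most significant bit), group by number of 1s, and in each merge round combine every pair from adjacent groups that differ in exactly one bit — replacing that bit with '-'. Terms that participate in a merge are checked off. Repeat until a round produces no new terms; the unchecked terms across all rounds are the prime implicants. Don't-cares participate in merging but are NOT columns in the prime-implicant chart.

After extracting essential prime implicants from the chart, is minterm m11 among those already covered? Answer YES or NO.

YES

size-2^0 implicants → 000001(✓)  000011(✓)  001011(✓)  001100(✓)  001111(✓)  010000(✓)  010100(✓)  011101  011110  100010(✓)  100100(✓)  101000(✓)  101011(✓)  101100(✓)  110010(✓)  110011(✓)  110101(✓)  110111(✓)  111001  111010(✓)  111111(✓)
size-2^1 implicants → -01011  -01100  00-011  0000-1  001-11  010-00  1-0010  10-100  101-00  11-010  11-111  110-11  11001-  1101-1
Unchecked terms (primes): -01011, -01100, 00-011, 0000-1, 001-11, 010-00, 011101, 011110, 1-0010, 10-100, 101-00, 11-010, 11-111, 110-11, 11001-, 1101-1, 111001
Minterm coverage:
  m1 ⊆ 0000-1 [E]
  m11 ⊆ -01011,00-011,001-11
  m12 ⊆ -01100 [E]
  m15 ⊆ 001-11 [E]
  m16 ⊆ 010-00 [E]
  m29 ⊆ 011101 [E]
  m30 ⊆ 011110 [E]
  m34 ⊆ 1-0010 [E]
  m36 ⊆ 10-100 [E]
  m40 ⊆ 101-00 [E]
  m43 ⊆ -01011 [E]
  m44 ⊆ -01100,10-100,101-00
  m50 ⊆ 1-0010,11-010,11001-
  m51 ⊆ 110-11,11001-
  m53 ⊆ 1101-1 [E]
  m55 ⊆ 11-111,110-11,1101-1
  m57 ⊆ 111001 [E]
  m58 ⊆ 11-010 [E]
E = {-01011, -01100, 0000-1, 001-11, 010-00, 011101, 011110, 1-0010, 10-100, 101-00, 11-010, 1101-1, 111001}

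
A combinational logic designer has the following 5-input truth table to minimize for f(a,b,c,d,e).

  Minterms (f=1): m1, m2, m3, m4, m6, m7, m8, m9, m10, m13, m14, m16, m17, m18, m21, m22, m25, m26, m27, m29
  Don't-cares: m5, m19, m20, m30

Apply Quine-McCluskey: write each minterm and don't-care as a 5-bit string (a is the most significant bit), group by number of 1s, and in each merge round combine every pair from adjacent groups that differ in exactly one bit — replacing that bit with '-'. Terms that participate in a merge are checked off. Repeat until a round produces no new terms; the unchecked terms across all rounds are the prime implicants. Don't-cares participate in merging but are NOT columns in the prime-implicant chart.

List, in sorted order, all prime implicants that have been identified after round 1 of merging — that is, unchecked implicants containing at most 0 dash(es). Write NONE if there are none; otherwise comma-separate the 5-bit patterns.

Round 0: 00001✓ 00010✓ 00011✓ 00100✓ 00101✓ 00110✓ 00111✓ 01000✓ 01001✓ 01010✓ 01101✓ 01110✓ 10000✓ 10001✓ 10010✓ 10011✓ 10100✓ 10101✓ 10110✓ 11001✓ 11010✓ 11011✓ 11101✓ 11110✓
Round 1: -0001✓ -0010✓ -0011✓ -0100✓ -0101✓ -0110✓ -1001✓ -1010✓ -1101✓ -1110✓ 0-001✓ 0-010✓ 0-101✓ 0-110✓ 00-01✓ 00-10✓ 00-11✓ 000-1✓ 0001-✓ 001-0✓ 001-1✓ 0010-✓ 0011-✓ 01-01✓ 01-10✓ 010-0 0100- 1-001✓ 1-010✓ 1-011✓ 1-101✓ 1-110✓ 10-00✓ 10-01✓ 10-10✓ 100-0✓ 100-1✓ 1000-✓ 1001-✓ 101-0✓ 1010-✓ 11-01✓ 11-10✓ 110-1✓ 1101-✓
Round 2: --001✓ --010✓ --101✓ --110✓ -0-01✓ -0-10✓ -00-1 -001- -01-0 -010- -1-01✓ -1-10✓ 0--01✓ 0--10✓ 00--1 00-1- 001-- 1--01✓ 1--10✓ 1-0-1 1-01- 10--0 10-0- 100--
Round 3: ---01 ---10
PIs = {---01, ---10, -00-1, -001-, -01-0, -010-, 00--1, 00-1-, 001--, 010-0, 0100-, 1-0-1, 1-01-, 10--0, 10-0-, 100--}

NONE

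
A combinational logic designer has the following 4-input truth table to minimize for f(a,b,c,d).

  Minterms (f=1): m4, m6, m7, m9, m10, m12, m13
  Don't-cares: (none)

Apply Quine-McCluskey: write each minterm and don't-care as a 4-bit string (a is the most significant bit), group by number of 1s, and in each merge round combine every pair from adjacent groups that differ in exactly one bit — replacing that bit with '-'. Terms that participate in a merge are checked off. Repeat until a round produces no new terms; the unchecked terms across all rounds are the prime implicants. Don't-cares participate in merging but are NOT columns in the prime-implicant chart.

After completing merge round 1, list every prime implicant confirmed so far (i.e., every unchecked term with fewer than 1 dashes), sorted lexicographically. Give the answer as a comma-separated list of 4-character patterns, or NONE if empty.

size-2^0 implicants → 0100(✓)  0110(✓)  0111(✓)  1001(✓)  1010  1100(✓)  1101(✓)
size-2^1 implicants → -100  01-0  011-  1-01  110-
Unchecked terms (primes): -100, 01-0, 011-, 1-01, 1010, 110-

1010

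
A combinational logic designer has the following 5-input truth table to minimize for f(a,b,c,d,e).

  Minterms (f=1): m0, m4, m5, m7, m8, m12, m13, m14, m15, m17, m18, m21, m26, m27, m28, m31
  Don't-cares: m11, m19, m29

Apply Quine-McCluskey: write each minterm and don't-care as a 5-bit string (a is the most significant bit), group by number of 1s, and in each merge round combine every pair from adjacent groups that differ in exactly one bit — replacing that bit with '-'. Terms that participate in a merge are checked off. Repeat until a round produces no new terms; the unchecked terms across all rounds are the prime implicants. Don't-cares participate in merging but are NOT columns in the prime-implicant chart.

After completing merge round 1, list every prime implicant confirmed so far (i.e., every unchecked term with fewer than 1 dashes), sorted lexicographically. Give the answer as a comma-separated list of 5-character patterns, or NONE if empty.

NONE

size-2^0 implicants → 00000(✓)  00100(✓)  00101(✓)  00111(✓)  01000(✓)  01011(✓)  01100(✓)  01101(✓)  01110(✓)  01111(✓)  10001(✓)  10010(✓)  10011(✓)  10101(✓)  11010(✓)  11011(✓)  11100(✓)  11101(✓)  11111(✓)
size-2^1 implicants → -0101(✓)  -1011(✓)  -1100(✓)  -1101(✓)  -1111(✓)  0-000(✓)  0-100(✓)  0-101(✓)  0-111(✓)  00-00(✓)  001-1(✓)  0010-(✓)  01-00(✓)  01-11(✓)  011-0(✓)  011-1(✓)  0110-(✓)  0111-(✓)  1-010(✓)  1-011(✓)  1-101(✓)  10-01  100-1  1001-(✓)  11-11(✓)  1101-(✓)  111-1(✓)  1110-(✓)
size-2^2 implicants → --101  -1-11  -11-1  -110-  0--00  0-1-1  0-10-  011--  1-01-
Unchecked terms (primes): --101, -1-11, -11-1, -110-, 0--00, 0-1-1, 0-10-, 011--, 1-01-, 10-01, 100-1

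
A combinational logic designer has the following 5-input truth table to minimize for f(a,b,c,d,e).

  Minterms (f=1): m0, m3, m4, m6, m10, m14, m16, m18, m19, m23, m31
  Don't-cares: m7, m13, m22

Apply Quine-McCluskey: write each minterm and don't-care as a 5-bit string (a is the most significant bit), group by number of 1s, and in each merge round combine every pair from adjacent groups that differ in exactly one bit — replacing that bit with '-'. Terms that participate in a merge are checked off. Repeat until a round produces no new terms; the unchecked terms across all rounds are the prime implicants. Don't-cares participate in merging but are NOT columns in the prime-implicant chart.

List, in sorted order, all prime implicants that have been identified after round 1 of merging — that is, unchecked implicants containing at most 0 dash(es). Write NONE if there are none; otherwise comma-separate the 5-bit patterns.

[col 0] 00000*, 00011*, 00100*, 00110*, 00111*, 01010*, 01101, 01110*, 10000*, 10010*, 10011*, 10110*, 10111*, 11111*
[col 1] -0000, -0011*, -0110*, -0111*, 0-110, 00-00, 00-11*, 001-0, 0011-*, 01-10, 1-111, 10-10*, 10-11*, 100-0, 1001-*, 1011-*
[col 2] -0-11, -011-, 10-1-
Prime implicants: -0-11, -0000, -011-, 0-110, 00-00, 001-0, 01-10, 01101, 1-111, 10-1-, 100-0

01101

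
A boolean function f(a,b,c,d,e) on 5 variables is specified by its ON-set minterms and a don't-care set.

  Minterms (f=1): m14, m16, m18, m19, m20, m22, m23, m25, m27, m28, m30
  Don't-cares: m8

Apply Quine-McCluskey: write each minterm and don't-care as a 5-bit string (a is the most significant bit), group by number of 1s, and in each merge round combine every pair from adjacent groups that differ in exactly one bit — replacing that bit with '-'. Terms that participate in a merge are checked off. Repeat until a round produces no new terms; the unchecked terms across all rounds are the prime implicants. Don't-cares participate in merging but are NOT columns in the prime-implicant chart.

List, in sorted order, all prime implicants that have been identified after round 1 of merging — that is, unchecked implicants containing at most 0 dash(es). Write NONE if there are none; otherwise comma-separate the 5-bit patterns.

01000

[col 0] 01000, 01110*, 10000*, 10010*, 10011*, 10100*, 10110*, 10111*, 11001*, 11011*, 11100*, 11110*
[col 1] -1110, 1-011, 1-100*, 1-110*, 10-00*, 10-10*, 10-11*, 100-0*, 1001-*, 101-0*, 1011-*, 110-1, 111-0*
[col 2] 1-1-0, 10--0, 10-1-
Prime implicants: -1110, 01000, 1-011, 1-1-0, 10--0, 10-1-, 110-1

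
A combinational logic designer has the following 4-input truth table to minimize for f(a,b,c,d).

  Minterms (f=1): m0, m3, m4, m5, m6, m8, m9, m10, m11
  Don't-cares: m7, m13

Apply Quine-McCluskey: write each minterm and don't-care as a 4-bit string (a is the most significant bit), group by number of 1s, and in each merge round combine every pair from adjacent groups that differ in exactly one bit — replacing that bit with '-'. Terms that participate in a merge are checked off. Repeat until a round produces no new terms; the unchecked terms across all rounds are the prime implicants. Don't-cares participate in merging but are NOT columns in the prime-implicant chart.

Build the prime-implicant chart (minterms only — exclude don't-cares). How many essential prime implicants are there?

Round 0: 0000✓ 0011✓ 0100✓ 0101✓ 0110✓ 0111✓ 1000✓ 1001✓ 1010✓ 1011✓ 1101✓
Round 1: -000 -011 -101 0-00 0-11 01-0✓ 01-1✓ 010-✓ 011-✓ 1-01 10-0✓ 10-1✓ 100-✓ 101-✓
Round 2: 01-- 10--
PIs = {-000, -011, -101, 0-00, 0-11, 01--, 1-01, 10--}
Coverage chart:
  m0: -000,0-00
  m3: -011,0-11
  m4: 0-00,01--
  m5: -101,01--
  m6: 01-- ←essential
  m8: -000,10--
  m9: 1-01,10--
  m10: 10-- ←essential
  m11: -011,10--
Essential: 01--, 10--

2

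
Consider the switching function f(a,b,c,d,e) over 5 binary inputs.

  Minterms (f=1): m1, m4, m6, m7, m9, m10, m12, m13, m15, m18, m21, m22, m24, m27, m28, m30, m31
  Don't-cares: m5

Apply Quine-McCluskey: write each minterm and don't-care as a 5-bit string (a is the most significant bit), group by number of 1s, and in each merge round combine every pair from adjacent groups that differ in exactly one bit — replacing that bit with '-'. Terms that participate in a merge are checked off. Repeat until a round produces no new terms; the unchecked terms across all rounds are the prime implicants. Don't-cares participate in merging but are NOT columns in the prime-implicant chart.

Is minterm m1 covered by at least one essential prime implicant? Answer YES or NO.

YES

size-2^0 implicants → 00001(✓)  00100(✓)  00101(✓)  00110(✓)  00111(✓)  01001(✓)  01010  01100(✓)  01101(✓)  01111(✓)  10010(✓)  10101(✓)  10110(✓)  11000(✓)  11011(✓)  11100(✓)  11110(✓)  11111(✓)
size-2^1 implicants → -0101  -0110  -1100  -1111  0-001(✓)  0-100(✓)  0-101(✓)  0-111(✓)  00-01(✓)  001-0(✓)  001-1(✓)  0010-(✓)  0011-(✓)  01-01(✓)  011-1(✓)  0110-(✓)  1-110  10-10  11-00  11-11  111-0  1111-
size-2^2 implicants → 0--01  0-1-1  0-10-  001--
Unchecked terms (primes): -0101, -0110, -1100, -1111, 0--01, 0-1-1, 0-10-, 001--, 01010, 1-110, 10-10, 11-00, 11-11, 111-0, 1111-
Minterm coverage:
  m1 ⊆ 0--01 [E]
  m4 ⊆ 0-10-,001--
  m6 ⊆ -0110,001--
  m7 ⊆ 0-1-1,001--
  m9 ⊆ 0--01 [E]
  m10 ⊆ 01010 [E]
  m12 ⊆ -1100,0-10-
  m13 ⊆ 0--01,0-1-1,0-10-
  m15 ⊆ -1111,0-1-1
  m18 ⊆ 10-10 [E]
  m21 ⊆ -0101 [E]
  m22 ⊆ -0110,1-110,10-10
  m24 ⊆ 11-00 [E]
  m27 ⊆ 11-11 [E]
  m28 ⊆ -1100,11-00,111-0
  m30 ⊆ 1-110,111-0,1111-
  m31 ⊆ -1111,11-11,1111-
E = {-0101, 0--01, 01010, 10-10, 11-00, 11-11}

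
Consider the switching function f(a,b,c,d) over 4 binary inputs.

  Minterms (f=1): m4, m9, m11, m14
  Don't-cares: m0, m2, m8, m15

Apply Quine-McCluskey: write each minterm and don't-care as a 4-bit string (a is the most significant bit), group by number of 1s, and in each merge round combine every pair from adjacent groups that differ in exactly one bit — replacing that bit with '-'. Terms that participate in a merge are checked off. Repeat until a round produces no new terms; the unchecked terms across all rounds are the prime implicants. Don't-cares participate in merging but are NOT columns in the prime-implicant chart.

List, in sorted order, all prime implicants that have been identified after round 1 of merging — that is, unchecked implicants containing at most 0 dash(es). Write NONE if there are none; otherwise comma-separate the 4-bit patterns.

NONE

Round 0: 0000✓ 0010✓ 0100✓ 1000✓ 1001✓ 1011✓ 1110✓ 1111✓
Round 1: -000 0-00 00-0 1-11 10-1 100- 111-
PIs = {-000, 0-00, 00-0, 1-11, 10-1, 100-, 111-}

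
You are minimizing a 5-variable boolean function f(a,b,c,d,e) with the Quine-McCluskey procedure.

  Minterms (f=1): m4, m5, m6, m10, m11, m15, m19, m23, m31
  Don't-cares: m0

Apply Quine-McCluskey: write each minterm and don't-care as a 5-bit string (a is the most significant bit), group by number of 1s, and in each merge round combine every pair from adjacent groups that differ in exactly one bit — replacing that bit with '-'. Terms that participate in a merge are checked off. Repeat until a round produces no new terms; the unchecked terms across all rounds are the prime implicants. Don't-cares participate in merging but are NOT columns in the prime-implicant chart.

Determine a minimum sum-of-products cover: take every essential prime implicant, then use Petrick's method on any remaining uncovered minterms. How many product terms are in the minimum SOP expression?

5

Round 0: 00000✓ 00100✓ 00101✓ 00110✓ 01010✓ 01011✓ 01111✓ 10011✓ 10111✓ 11111✓
Round 1: -1111 00-00 001-0 0010- 01-11 0101- 1-111 10-11
PIs = {-1111, 00-00, 001-0, 0010-, 01-11, 0101-, 1-111, 10-11}
Coverage chart:
  m4: 00-00,001-0,0010-
  m5: 0010- ←essential
  m6: 001-0 ←essential
  m10: 0101- ←essential
  m11: 01-11,0101-
  m15: -1111,01-11
  m19: 10-11 ←essential
  m23: 1-111,10-11
  m31: -1111,1-111
Essential: 001-0, 0010-, 0101-, 10-11
Petrick residual → -1111
Min cover (5 terms): bcde + a'b'ce' + a'b'cd' + a'bc'd + ab'de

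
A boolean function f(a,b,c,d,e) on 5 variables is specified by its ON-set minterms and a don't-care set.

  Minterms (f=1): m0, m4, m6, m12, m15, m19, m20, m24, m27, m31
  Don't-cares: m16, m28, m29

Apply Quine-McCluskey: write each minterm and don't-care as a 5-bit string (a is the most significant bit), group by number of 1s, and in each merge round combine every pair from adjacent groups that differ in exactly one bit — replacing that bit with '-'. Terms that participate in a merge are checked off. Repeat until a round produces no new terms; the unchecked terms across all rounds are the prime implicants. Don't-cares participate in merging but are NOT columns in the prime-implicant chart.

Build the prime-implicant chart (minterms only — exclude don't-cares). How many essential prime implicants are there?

6

[col 0] 00000*, 00100*, 00110*, 01100*, 01111*, 10000*, 10011*, 10100*, 11000*, 11011*, 11100*, 11101*, 11111*
[col 1] -0000*, -0100*, -1100*, -1111, 0-100*, 00-00*, 001-0, 1-000*, 1-011, 1-100*, 10-00*, 11-00*, 11-11, 111-1, 1110-
[col 2] --100, -0-00, 1--00
Prime implicants: --100, -0-00, -1111, 001-0, 1--00, 1-011, 11-11, 111-1, 1110-
PI chart (minterm → PIs covering it):
  0 | -0-00  (sole → essential)
  4 | --100,-0-00,001-0
  6 | 001-0  (sole → essential)
  12 | --100  (sole → essential)
  15 | -1111  (sole → essential)
  19 | 1-011  (sole → essential)
  20 | --100,-0-00,1--00
  24 | 1--00  (sole → essential)
  27 | 1-011,11-11
  31 | -1111,11-11,111-1
Essential prime implicants: --100, -0-00, -1111, 001-0, 1--00, 1-011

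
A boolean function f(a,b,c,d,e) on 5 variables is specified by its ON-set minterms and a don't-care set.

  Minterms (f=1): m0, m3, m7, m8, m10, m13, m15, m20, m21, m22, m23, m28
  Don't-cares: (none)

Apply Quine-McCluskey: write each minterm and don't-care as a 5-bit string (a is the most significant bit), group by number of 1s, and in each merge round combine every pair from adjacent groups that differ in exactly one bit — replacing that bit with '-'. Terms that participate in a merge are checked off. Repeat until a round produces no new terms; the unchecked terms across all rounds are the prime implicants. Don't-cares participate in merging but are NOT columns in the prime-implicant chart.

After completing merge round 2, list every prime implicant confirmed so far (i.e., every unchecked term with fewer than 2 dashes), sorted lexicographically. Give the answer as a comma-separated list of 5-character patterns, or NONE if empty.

[col 0] 00000*, 00011*, 00111*, 01000*, 01010*, 01101*, 01111*, 10100*, 10101*, 10110*, 10111*, 11100*
[col 1] -0111, 0-000, 0-111, 00-11, 010-0, 011-1, 1-100, 101-0*, 101-1*, 1010-*, 1011-*
[col 2] 101--
Prime implicants: -0111, 0-000, 0-111, 00-11, 010-0, 011-1, 1-100, 101--

-0111, 0-000, 0-111, 00-11, 010-0, 011-1, 1-100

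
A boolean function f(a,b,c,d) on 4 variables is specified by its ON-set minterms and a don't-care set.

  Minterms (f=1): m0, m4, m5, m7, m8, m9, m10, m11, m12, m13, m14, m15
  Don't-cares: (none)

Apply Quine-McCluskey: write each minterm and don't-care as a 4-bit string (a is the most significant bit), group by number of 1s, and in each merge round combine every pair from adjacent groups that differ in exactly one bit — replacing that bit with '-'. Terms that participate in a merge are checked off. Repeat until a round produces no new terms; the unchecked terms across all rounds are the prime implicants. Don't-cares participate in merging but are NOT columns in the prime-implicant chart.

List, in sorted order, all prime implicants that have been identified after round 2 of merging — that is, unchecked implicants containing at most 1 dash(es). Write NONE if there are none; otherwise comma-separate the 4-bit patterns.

NONE

Round 0: 0000✓ 0100✓ 0101✓ 0111✓ 1000✓ 1001✓ 1010✓ 1011✓ 1100✓ 1101✓ 1110✓ 1111✓
Round 1: -000✓ -100✓ -101✓ -111✓ 0-00✓ 01-1✓ 010-✓ 1-00✓ 1-01✓ 1-10✓ 1-11✓ 10-0✓ 10-1✓ 100-✓ 101-✓ 11-0✓ 11-1✓ 110-✓ 111-✓
Round 2: --00 -1-1 -10- 1--0✓ 1--1✓ 1-0-✓ 1-1-✓ 10--✓ 11--✓
Round 3: 1---
PIs = {--00, -1-1, -10-, 1---}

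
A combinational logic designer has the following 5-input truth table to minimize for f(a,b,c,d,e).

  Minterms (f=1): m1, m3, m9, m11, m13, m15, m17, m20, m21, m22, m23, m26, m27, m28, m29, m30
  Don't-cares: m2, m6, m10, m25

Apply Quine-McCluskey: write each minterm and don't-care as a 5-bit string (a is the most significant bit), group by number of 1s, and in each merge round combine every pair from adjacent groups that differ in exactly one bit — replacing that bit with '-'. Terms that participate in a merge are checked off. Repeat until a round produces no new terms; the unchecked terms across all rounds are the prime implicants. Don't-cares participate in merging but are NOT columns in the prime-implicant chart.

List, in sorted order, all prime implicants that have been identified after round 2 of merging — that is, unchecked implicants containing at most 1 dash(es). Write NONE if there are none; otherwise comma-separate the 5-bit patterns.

-0110, 00-10, 11-10

size-2^0 implicants → 00001(✓)  00010(✓)  00011(✓)  00110(✓)  01001(✓)  01010(✓)  01011(✓)  01101(✓)  01111(✓)  10001(✓)  10100(✓)  10101(✓)  10110(✓)  10111(✓)  11001(✓)  11010(✓)  11011(✓)  11100(✓)  11101(✓)  11110(✓)
size-2^1 implicants → -0001(✓)  -0110  -1001(✓)  -1010(✓)  -1011(✓)  -1101(✓)  0-001(✓)  0-010(✓)  0-011(✓)  00-10  000-1(✓)  0001-(✓)  01-01(✓)  01-11(✓)  010-1(✓)  0101-(✓)  011-1(✓)  1-001(✓)  1-100(✓)  1-101(✓)  1-110(✓)  10-01(✓)  101-0(✓)  101-1(✓)  1010-(✓)  1011-(✓)  11-01(✓)  11-10  110-1(✓)  1101-(✓)  111-0(✓)  1110-(✓)
size-2^2 implicants → --001  -1-01  -10-1  -101-  0-0-1  0-01-  01--1  1--01  1-1-0  1-10-  101--
Unchecked terms (primes): --001, -0110, -1-01, -10-1, -101-, 0-0-1, 0-01-, 00-10, 01--1, 1--01, 1-1-0, 1-10-, 101--, 11-10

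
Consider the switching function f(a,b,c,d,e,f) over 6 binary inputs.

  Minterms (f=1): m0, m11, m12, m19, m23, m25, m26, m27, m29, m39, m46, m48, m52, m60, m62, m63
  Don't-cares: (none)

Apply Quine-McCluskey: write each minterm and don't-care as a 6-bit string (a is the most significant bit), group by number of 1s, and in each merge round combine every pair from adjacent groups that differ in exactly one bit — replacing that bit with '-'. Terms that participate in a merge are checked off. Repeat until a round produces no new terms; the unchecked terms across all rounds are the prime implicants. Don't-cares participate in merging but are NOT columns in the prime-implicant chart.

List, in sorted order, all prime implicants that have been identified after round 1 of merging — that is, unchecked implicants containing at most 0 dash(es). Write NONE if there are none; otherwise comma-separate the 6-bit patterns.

size-2^0 implicants → 000000  001011(✓)  001100  010011(✓)  010111(✓)  011001(✓)  011010(✓)  011011(✓)  011101(✓)  100111  101110(✓)  110000(✓)  110100(✓)  111100(✓)  111110(✓)  111111(✓)
size-2^1 implicants → 0-1011  01-011  010-11  011-01  0110-1  01101-  1-1110  11-100  110-00  1111-0  11111-
Unchecked terms (primes): 0-1011, 000000, 001100, 01-011, 010-11, 011-01, 0110-1, 01101-, 1-1110, 100111, 11-100, 110-00, 1111-0, 11111-

000000, 001100, 100111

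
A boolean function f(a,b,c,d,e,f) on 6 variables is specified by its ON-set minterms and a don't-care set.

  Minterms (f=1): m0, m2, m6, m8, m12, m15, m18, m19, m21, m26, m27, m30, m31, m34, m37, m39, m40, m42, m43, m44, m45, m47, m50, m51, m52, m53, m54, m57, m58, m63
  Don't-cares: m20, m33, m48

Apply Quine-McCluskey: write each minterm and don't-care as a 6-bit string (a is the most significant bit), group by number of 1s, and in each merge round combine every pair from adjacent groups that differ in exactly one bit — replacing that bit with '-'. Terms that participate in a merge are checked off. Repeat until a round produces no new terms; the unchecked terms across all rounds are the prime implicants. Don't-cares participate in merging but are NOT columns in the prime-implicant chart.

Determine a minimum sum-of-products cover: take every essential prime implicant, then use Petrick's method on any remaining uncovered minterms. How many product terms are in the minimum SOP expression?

size-2^0 implicants → 000000(✓)  000010(✓)  000110(✓)  001000(✓)  001100(✓)  001111(✓)  010010(✓)  010011(✓)  010100(✓)  010101(✓)  011010(✓)  011011(✓)  011110(✓)  011111(✓)  100001(✓)  100010(✓)  100101(✓)  100111(✓)  101000(✓)  101010(✓)  101011(✓)  101100(✓)  101101(✓)  101111(✓)  110000(✓)  110010(✓)  110011(✓)  110100(✓)  110101(✓)  110110(✓)  111001  111010(✓)  111111(✓)
size-2^1 implicants → -00010(✓)  -01000(✓)  -01100(✓)  -01111(✓)  -10010(✓)  -10011(✓)  -10100(✓)  -10101(✓)  -11010(✓)  -11111(✓)  0-0010(✓)  0-1111(✓)  00-000  000-10  0000-0  001-00(✓)  01-010(✓)  01-011(✓)  01001-(✓)  01010-(✓)  011-10(✓)  011-11(✓)  01101-(✓)  01111-(✓)  1-0010(✓)  1-0101  1-1010(✓)  1-1111(✓)  10-010(✓)  10-101(✓)  10-111(✓)  100-01  1001-1(✓)  101-00(✓)  101-11  1010-0  10101-  1011-1(✓)  10110-  11-010(✓)  110-00(✓)  110-10(✓)  1100-0(✓)  11001-(✓)  1101-0(✓)  11010-(✓)
size-2^2 implicants → --0010  --1111  -01-00  -1-010  -1001-  -1010-  01-01-  011-1-  1--010  10-1-1  110--0
Unchecked terms (primes): --0010, --1111, -01-00, -1-010, -1001-, -1010-, 00-000, 000-10, 0000-0, 01-01-, 011-1-, 1--010, 1-0101, 10-1-1, 100-01, 101-11, 1010-0, 10101-, 10110-, 110--0, 111001
Minterm coverage:
  m0 ⊆ 00-000,0000-0
  m2 ⊆ --0010,000-10,0000-0
  m6 ⊆ 000-10 [E]
  m8 ⊆ -01-00,00-000
  m12 ⊆ -01-00 [E]
  m15 ⊆ --1111 [E]
  m18 ⊆ --0010,-1-010,-1001-,01-01-
  m19 ⊆ -1001-,01-01-
  m21 ⊆ -1010- [E]
  m26 ⊆ -1-010,01-01-,011-1-
  m27 ⊆ 01-01-,011-1-
  m30 ⊆ 011-1- [E]
  m31 ⊆ --1111,011-1-
  m34 ⊆ --0010,1--010
  m37 ⊆ 1-0101,10-1-1,100-01
  m39 ⊆ 10-1-1 [E]
  m40 ⊆ -01-00,1010-0
  m42 ⊆ 1--010,1010-0,10101-
  m43 ⊆ 101-11,10101-
  m44 ⊆ -01-00,10110-
  m45 ⊆ 10-1-1,10110-
  m47 ⊆ --1111,10-1-1,101-11
  m50 ⊆ --0010,-1-010,-1001-,1--010,110--0
  m51 ⊆ -1001- [E]
  m52 ⊆ -1010-,110--0
  m53 ⊆ -1010-,1-0101
  m54 ⊆ 110--0 [E]
  m57 ⊆ 111001 [E]
  m58 ⊆ -1-010,1--010
  m63 ⊆ --1111 [E]
E = {--1111, -01-00, -1001-, -1010-, 000-10, 011-1-, 10-1-1, 110--0, 111001}
Petrick residual → 00-000, 1--010, 101-11
Cover = cdef + b'ce'f' + bc'd'e + bc'de' + a'b'd'e'f' + a'b'c'ef' + a'bce + ad'ef' + ab'df + ab'cef + abc'f' + abcd'e'f  |cover|=12

12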